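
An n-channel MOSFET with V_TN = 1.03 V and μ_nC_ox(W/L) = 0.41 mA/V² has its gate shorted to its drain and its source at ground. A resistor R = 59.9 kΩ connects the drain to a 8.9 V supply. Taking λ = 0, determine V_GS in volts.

V_GS = 1.79 V

With gate tied to drain, V_GS = V_DS ≥ V_GS − V_TN, so the device is in saturation.
KCL at the drain: ½ k_n (V_GS − V_TN)² = (V_DD − V_GS)/R.
Let x = V_GS − 1.03. Then 12.3 x² + x − 7.87 = 0, giving x = 0.761 V (positive root), so V_GS = 1.79 V.
I_D = (V_DD − V_GS)/R = (8.9 − 1.79) / 59.9 = 0.119 mA.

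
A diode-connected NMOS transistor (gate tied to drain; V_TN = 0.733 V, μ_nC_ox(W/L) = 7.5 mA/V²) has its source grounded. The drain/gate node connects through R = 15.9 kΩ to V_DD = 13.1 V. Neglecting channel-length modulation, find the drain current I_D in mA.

With gate tied to drain, V_GS = V_DS ≥ V_GS − V_TN, so the device is in saturation.
KCL at the drain: ½ k_n (V_GS − V_TN)² = (V_DD − V_GS)/R.
Let x = V_GS − 0.733. Then 59.6 x² + x − 12.37 = 0, giving x = 0.447 V (positive root), so V_GS = 1.18 V.
I_D = (V_DD − V_GS)/R = (13.1 − 1.18) / 15.9 = 0.75 mA.

I_D = 0.750 mA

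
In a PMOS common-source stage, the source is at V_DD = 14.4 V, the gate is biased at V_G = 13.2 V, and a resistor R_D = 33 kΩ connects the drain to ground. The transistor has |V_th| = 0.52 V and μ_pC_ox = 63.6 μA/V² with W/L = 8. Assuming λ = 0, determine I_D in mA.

V_SG = V_DD − V_G = 14.4 − 13.2 = 1.2 V, so V_ov = 1.2 − 0.52 = 0.68 V.
k_p = μ_pC_ox · (W/L) = 0.5088 mA/V².
Assume saturation: I_D = ½ k_p V_ov² = 0.5 × 0.5088 × 0.68² = 0.118 mA, giving V_SD = V_DD − I_D R_D = 14.4 − 0.118 × 33 = 10.5 V.
V_SD = 10.5 V ≥ V_ov = 0.68 V, confirming saturation.

I_D = 0.118 mA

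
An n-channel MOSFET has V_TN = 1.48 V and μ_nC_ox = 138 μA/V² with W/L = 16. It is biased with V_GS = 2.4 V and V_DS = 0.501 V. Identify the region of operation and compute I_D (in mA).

k_n = μ_nC_ox · (W/L) = 2.208 mA/V².
V_ov = V_GS − V_TN = 2.4 − 1.48 = 0.92 V.
Since V_DS = 0.501 V < V_ov = 0.92 V, the device is in the triode region.
I_D = k_n [V_ov · V_DS − ½ V_DS²] = 2.208 × [0.92 × 0.501 − 0.5 × 0.501²] = 0.741 mA.

Triode; I_D = 0.741 mA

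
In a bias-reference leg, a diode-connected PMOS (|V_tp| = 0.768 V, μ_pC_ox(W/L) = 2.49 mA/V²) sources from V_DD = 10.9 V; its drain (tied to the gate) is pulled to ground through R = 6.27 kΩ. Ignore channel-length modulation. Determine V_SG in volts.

V_SG = 1.85 V

With gate tied to drain, V_SG = V_SD ≥ V_SG − |V_tp|, so the device is in saturation.
KCL at the drain: ½ k_p (V_SG − |V_tp|)² = (V_DD − V_SG)/R.
Let x = V_SG − 0.768. Then 7.81 x² + x − 10.13 = 0, giving x = 1.08 V (positive root), so V_SG = 1.85 V.
I_D = (V_DD − V_SG)/R = (10.9 − 1.85) / 6.27 = 1.44 mA.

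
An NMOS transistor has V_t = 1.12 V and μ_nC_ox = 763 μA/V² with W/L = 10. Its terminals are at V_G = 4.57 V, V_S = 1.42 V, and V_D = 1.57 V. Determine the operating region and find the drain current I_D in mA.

Triode; I_D = 2.24 mA

V_GS = V_G − V_S = 4.57 − 1.42 = 3.15 V; V_DS = V_D − V_S = 1.57 − 1.42 = 0.15 V.
k_n = μ_nC_ox · (W/L) = 7.63 mA/V².
V_ov = V_GS − V_t = 3.15 − 1.12 = 2.03 V.
Since V_DS = 0.15 V < V_ov = 2.03 V, the device is in the triode region.
I_D = k_n [V_ov · V_DS − ½ V_DS²] = 7.63 × [2.03 × 0.15 − 0.5 × 0.15²] = 2.24 mA.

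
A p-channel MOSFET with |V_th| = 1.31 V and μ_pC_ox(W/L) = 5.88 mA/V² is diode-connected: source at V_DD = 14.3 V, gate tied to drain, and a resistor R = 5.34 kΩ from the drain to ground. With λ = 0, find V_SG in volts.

With gate tied to drain, V_SG = V_SD ≥ V_SG − |V_th|, so the device is in saturation.
KCL at the drain: ½ k_p (V_SG − |V_th|)² = (V_DD − V_SG)/R.
Let x = V_SG − 1.31. Then 15.7 x² + x − 12.99 = 0, giving x = 0.878 V (positive root), so V_SG = 2.19 V.
I_D = (V_DD − V_SG)/R = (14.3 − 2.19) / 5.34 = 2.27 mA.

V_SG = 2.19 V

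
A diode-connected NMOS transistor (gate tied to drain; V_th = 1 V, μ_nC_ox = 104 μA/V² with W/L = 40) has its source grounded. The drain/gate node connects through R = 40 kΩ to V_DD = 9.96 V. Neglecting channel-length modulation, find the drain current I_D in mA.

I_D = 0.216 mA

With gate tied to drain, V_GS = V_DS ≥ V_GS − V_th, so the device is in saturation.
k_n = μ_nC_ox · (W/L) = 4.16 mA/V².
KCL at the drain: ½ k_n (V_GS − V_th)² = (V_DD − V_GS)/R.
Let x = V_GS − 1. Then 83.2 x² + x − 8.96 = 0, giving x = 0.322 V (positive root), so V_GS = 1.32 V.
I_D = (V_DD − V_GS)/R = (9.96 − 1.32) / 40 = 0.216 mA.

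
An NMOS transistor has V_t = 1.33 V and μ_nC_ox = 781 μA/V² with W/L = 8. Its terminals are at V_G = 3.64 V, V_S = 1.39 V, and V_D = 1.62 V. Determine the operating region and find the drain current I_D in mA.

V_GS = V_G − V_S = 3.64 − 1.39 = 2.25 V; V_DS = V_D − V_S = 1.62 − 1.39 = 0.23 V.
k_n = μ_nC_ox · (W/L) = 6.248 mA/V².
V_ov = V_GS − V_t = 2.25 − 1.33 = 0.92 V.
Since V_DS = 0.23 V < V_ov = 0.92 V, the device is in the triode region.
I_D = k_n [V_ov · V_DS − ½ V_DS²] = 6.248 × [0.92 × 0.23 − 0.5 × 0.23²] = 1.16 mA.

Triode; I_D = 1.16 mA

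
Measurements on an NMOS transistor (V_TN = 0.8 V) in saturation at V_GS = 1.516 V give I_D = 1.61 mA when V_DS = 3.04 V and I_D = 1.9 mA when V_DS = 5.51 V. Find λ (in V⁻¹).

With V_GS fixed, I_D ∝ (1 + λ V_DS) in saturation, so I_D2/I_D1 = (1 + λ V_DS2)/(1 + λ V_DS1).
1.9/1.61 = 1.18 = (1 + 5.51 λ)/(1 + 3.04 λ).
Solving: λ (I_D1 V_DS2 − I_D2 V_DS1) = I_D2 − I_D1, so λ = (1.9 − 1.61) / (1.61 × 5.51 − 1.9 × 3.04) = 0.29 / 3.1 = 0.0937 V⁻¹.

λ = 0.0937 V⁻¹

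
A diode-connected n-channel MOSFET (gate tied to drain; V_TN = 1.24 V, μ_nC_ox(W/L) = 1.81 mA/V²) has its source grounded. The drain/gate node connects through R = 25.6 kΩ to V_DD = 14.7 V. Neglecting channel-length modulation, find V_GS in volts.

With gate tied to drain, V_GS = V_DS ≥ V_GS − V_TN, so the device is in saturation.
KCL at the drain: ½ k_n (V_GS − V_TN)² = (V_DD − V_GS)/R.
Let x = V_GS − 1.24. Then 23.2 x² + x − 13.46 = 0, giving x = 0.741 V (positive root), so V_GS = 1.98 V.
I_D = (V_DD − V_GS)/R = (14.7 − 1.98) / 25.6 = 0.497 mA.

V_GS = 1.98 V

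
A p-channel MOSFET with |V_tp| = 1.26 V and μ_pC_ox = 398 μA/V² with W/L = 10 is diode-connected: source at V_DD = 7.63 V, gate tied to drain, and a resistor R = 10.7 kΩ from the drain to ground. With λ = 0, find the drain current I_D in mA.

With gate tied to drain, V_SG = V_SD ≥ V_SG − |V_tp|, so the device is in saturation.
k_p = μ_pC_ox · (W/L) = 3.98 mA/V².
KCL at the drain: ½ k_p (V_SG − |V_tp|)² = (V_DD − V_SG)/R.
Let x = V_SG − 1.26. Then 21.3 x² + x − 6.37 = 0, giving x = 0.524 V (positive root), so V_SG = 1.78 V.
I_D = (V_DD − V_SG)/R = (7.63 − 1.78) / 10.7 = 0.546 mA.

I_D = 0.546 mA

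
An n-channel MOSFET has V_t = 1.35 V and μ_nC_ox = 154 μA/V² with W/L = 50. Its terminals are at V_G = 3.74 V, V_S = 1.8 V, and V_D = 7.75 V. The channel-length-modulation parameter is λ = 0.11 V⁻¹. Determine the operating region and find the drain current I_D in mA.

Saturation; I_D = 2.22 mA

V_GS = V_G − V_S = 3.74 − 1.8 = 1.94 V; V_DS = V_D − V_S = 7.75 − 1.8 = 5.95 V.
k_n = μ_nC_ox · (W/L) = 7.7 mA/V².
V_ov = V_GS − V_t = 1.94 − 1.35 = 0.59 V.
Since V_DS = 5.95 V ≥ V_ov = 0.59 V, the device is in saturation.
I_D = ½ k_n V_ov² (1 + λ V_DS) = 0.5 × 7.7 × 0.59² × (1 + 0.11 × 5.95) = 2.22 mA.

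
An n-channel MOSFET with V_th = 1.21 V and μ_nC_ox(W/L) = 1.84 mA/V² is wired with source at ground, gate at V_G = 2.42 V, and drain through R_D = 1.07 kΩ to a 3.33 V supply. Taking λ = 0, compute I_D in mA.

V_GS = V_G = 2.42 V, so V_ov = 2.42 − 1.21 = 1.21 V.
Assume saturation: I_D = ½ k_n V_ov² = 0.5 × 1.84 × 1.21² = 1.35 mA, giving V_DS = V_DD − I_D R_D = 3.33 − 1.35 × 1.07 = 1.89 V.
V_DS = 1.89 V ≥ V_ov = 1.21 V, confirming saturation.

I_D = 1.35 mA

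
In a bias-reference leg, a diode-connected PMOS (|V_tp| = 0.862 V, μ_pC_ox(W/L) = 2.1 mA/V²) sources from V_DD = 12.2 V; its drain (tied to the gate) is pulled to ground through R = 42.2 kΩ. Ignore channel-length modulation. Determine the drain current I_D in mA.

I_D = 0.257 mA

With gate tied to drain, V_SG = V_SD ≥ V_SG − |V_tp|, so the device is in saturation.
KCL at the drain: ½ k_p (V_SG − |V_tp|)² = (V_DD − V_SG)/R.
Let x = V_SG − 0.862. Then 44.3 x² + x − 11.34 = 0, giving x = 0.495 V (positive root), so V_SG = 1.36 V.
I_D = (V_DD − V_SG)/R = (12.2 − 1.36) / 42.2 = 0.257 mA.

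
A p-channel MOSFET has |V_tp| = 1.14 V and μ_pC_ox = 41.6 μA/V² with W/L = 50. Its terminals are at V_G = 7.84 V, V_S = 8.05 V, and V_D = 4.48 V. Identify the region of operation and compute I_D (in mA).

V_SG = V_S − V_G = 8.05 − 7.84 = 0.21 V; V_SD = V_S − V_D = 8.05 − 4.48 = 3.57 V.
V_SG = 0.21 V < |V_tp| = 1.14 V, so the transistor is in cutoff.

Cutoff; I_D = 0 mA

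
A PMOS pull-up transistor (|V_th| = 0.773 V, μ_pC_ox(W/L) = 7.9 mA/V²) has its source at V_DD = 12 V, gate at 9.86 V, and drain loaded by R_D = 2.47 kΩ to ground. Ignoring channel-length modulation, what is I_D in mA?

I_D = 4.64 mA

V_SG = V_DD − V_G = 12 − 9.86 = 2.14 V, so V_ov = 2.14 − 0.773 = 1.37 V.
Assume saturation: I_D = ½ k_p V_ov² = 0.5 × 7.9 × 1.37² = 7.38 mA, giving V_SD = V_DD − I_D R_D = 12 − 7.38 × 2.47 = -6.23 V.
But -6.23 V < V_ov = 1.37 V, so the device is actually in triode.
In triode I_D = k_p[V_ov V_SD − ½ V_SD²] and I_D = (V_DD − V_SD)/R_D. Equating: 9.76 V_SD² − 27.67 V_SD + 12 = 0, giving V_SD = 0.534 V (the root below V_ov).
I_D = (12 − 0.534) / 2.47 = 4.64 mA.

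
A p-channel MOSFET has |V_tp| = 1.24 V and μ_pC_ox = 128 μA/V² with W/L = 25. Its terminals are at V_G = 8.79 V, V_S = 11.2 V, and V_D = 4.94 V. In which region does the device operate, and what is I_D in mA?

V_SG = V_S − V_G = 11.2 − 8.79 = 2.41 V; V_SD = V_S − V_D = 11.2 − 4.94 = 6.26 V.
k_p = μ_pC_ox · (W/L) = 3.2 mA/V².
V_ov = V_SG − |V_tp| = 2.41 − 1.24 = 1.17 V.
Since V_SD = 6.26 V ≥ V_ov = 1.17 V, the device is in saturation.
I_D = ½ k_p V_ov² = 0.5 × 3.2 × 1.17² = 2.19 mA.

Saturation; I_D = 2.19 mA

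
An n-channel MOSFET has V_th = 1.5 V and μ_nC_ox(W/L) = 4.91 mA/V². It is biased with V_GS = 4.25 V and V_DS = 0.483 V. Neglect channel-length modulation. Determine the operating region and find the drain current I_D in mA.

Triode; I_D = 5.95 mA

V_ov = V_GS − V_th = 4.25 − 1.5 = 2.75 V.
Since V_DS = 0.483 V < V_ov = 2.75 V, the device is in the triode region.
I_D = k_n [V_ov · V_DS − ½ V_DS²] = 4.91 × [2.75 × 0.483 − 0.5 × 0.483²] = 5.95 mA.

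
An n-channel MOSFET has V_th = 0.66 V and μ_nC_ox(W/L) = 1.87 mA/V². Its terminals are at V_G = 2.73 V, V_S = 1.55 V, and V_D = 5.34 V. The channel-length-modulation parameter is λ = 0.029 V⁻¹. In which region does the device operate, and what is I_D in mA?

Saturation; I_D = 0.281 mA

V_GS = V_G − V_S = 2.73 − 1.55 = 1.18 V; V_DS = V_D − V_S = 5.34 − 1.55 = 3.79 V.
V_ov = V_GS − V_th = 1.18 − 0.66 = 0.52 V.
Since V_DS = 3.79 V ≥ V_ov = 0.52 V, the device is in saturation.
I_D = ½ k_n V_ov² (1 + λ V_DS) = 0.5 × 1.87 × 0.52² × (1 + 0.029 × 3.79) = 0.281 mA.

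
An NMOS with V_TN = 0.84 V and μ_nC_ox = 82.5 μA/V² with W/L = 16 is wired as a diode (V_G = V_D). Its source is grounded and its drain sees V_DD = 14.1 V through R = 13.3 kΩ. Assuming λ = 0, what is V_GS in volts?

V_GS = 2.01 V

With gate tied to drain, V_GS = V_DS ≥ V_GS − V_TN, so the device is in saturation.
k_n = μ_nC_ox · (W/L) = 1.32 mA/V².
KCL at the drain: ½ k_n (V_GS − V_TN)² = (V_DD − V_GS)/R.
Let x = V_GS − 0.84. Then 8.78 x² + x − 13.26 = 0, giving x = 1.17 V (positive root), so V_GS = 2.01 V.
I_D = (V_DD − V_GS)/R = (14.1 − 2.01) / 13.3 = 0.909 mA.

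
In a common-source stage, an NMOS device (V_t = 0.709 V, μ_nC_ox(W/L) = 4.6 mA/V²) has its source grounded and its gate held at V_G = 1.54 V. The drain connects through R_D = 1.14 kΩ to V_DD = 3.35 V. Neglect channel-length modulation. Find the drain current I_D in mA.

I_D = 1.59 mA

V_GS = V_G = 1.54 V, so V_ov = 1.54 − 0.709 = 0.831 V.
Assume saturation: I_D = ½ k_n V_ov² = 0.5 × 4.6 × 0.831² = 1.59 mA, giving V_DS = V_DD − I_D R_D = 3.35 − 1.59 × 1.14 = 1.54 V.
V_DS = 1.54 V ≥ V_ov = 0.831 V, confirming saturation.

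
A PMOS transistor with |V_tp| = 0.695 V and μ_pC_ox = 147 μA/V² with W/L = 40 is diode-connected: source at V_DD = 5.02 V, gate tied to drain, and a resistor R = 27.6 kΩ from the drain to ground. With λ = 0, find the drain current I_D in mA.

I_D = 0.149 mA

With gate tied to drain, V_SG = V_SD ≥ V_SG − |V_tp|, so the device is in saturation.
k_p = μ_pC_ox · (W/L) = 5.88 mA/V².
KCL at the drain: ½ k_p (V_SG − |V_tp|)² = (V_DD − V_SG)/R.
Let x = V_SG − 0.695. Then 81.1 x² + x − 4.325 = 0, giving x = 0.225 V (positive root), so V_SG = 0.92 V.
I_D = (V_DD − V_SG)/R = (5.02 − 0.92) / 27.6 = 0.149 mA.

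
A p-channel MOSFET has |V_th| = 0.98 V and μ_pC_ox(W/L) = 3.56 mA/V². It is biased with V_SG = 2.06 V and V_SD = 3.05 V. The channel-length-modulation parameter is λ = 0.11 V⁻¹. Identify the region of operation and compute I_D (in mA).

Saturation; I_D = 2.77 mA

V_ov = V_SG − |V_th| = 2.06 − 0.98 = 1.08 V.
Since V_SD = 3.05 V ≥ V_ov = 1.08 V, the device is in saturation.
I_D = ½ k_p V_ov² (1 + λ V_SD) = 0.5 × 3.56 × 1.08² × (1 + 0.11 × 3.05) = 2.77 mA.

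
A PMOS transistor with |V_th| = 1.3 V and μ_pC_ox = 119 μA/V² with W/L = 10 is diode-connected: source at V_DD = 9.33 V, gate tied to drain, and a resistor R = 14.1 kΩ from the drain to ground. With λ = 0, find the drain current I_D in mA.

With gate tied to drain, V_SG = V_SD ≥ V_SG − |V_th|, so the device is in saturation.
k_p = μ_pC_ox · (W/L) = 1.19 mA/V².
KCL at the drain: ½ k_p (V_SG − |V_th|)² = (V_DD − V_SG)/R.
Let x = V_SG − 1.3. Then 8.39 x² + x − 8.03 = 0, giving x = 0.921 V (positive root), so V_SG = 2.22 V.
I_D = (V_DD − V_SG)/R = (9.33 − 2.22) / 14.1 = 0.504 mA.

I_D = 0.504 mA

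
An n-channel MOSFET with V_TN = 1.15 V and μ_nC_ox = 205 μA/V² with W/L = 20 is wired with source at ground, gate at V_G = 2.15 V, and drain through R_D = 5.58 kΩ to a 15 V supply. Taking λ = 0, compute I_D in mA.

I_D = 2.05 mA

V_GS = V_G = 2.15 V, so V_ov = 2.15 − 1.15 = 1 V.
k_n = μ_nC_ox · (W/L) = 4.1 mA/V².
Assume saturation: I_D = ½ k_n V_ov² = 0.5 × 4.1 × 1² = 2.05 mA, giving V_DS = V_DD − I_D R_D = 15 − 2.05 × 5.58 = 3.56 V.
V_DS = 3.56 V ≥ V_ov = 1 V, confirming saturation.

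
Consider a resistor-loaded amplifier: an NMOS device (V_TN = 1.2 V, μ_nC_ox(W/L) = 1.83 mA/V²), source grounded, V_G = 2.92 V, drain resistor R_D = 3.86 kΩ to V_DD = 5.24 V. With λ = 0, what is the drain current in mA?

V_GS = V_G = 2.92 V, so V_ov = 2.92 − 1.2 = 1.72 V.
Assume saturation: I_D = ½ k_n V_ov² = 0.5 × 1.83 × 1.72² = 2.71 mA, giving V_DS = V_DD − I_D R_D = 5.24 − 2.71 × 3.86 = -5.21 V.
But -5.21 V < V_ov = 1.72 V, so the device is actually in triode.
In triode I_D = k_n[V_ov V_DS − ½ V_DS²] and I_D = (V_DD − V_DS)/R_D. Equating: 3.53 V_DS² − 13.15 V_DS + 5.24 = 0, giving V_DS = 0.454 V (the root below V_ov).
I_D = (5.24 − 0.454) / 3.86 = 1.24 mA.

I_D = 1.24 mA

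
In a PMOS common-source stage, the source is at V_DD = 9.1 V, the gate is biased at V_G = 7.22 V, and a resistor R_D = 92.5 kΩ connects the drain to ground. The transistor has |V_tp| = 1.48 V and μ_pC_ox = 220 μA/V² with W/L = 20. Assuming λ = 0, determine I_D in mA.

I_D = 0.0977 mA

V_SG = V_DD − V_G = 9.1 − 7.22 = 1.88 V, so V_ov = 1.88 − 1.48 = 0.4 V.
k_p = μ_pC_ox · (W/L) = 4.4 mA/V².
Assume saturation: I_D = ½ k_p V_ov² = 0.5 × 4.4 × 0.4² = 0.352 mA, giving V_SD = V_DD − I_D R_D = 9.1 − 0.352 × 92.5 = -23.5 V.
But -23.5 V < V_ov = 0.4 V, so the device is actually in triode.
In triode I_D = k_p[V_ov V_SD − ½ V_SD²] and I_D = (V_DD − V_SD)/R_D. Equating: 204 V_SD² − 163.8 V_SD + 9.1 = 0, giving V_SD = 0.06 V (the root below V_ov).
I_D = (9.1 − 0.06) / 92.5 = 0.0977 mA.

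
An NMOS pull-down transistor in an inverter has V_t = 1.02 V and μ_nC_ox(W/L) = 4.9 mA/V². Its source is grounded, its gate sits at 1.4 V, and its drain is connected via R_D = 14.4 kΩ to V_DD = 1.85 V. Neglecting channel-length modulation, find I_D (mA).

I_D = 0.123 mA

V_GS = V_G = 1.4 V, so V_ov = 1.4 − 1.02 = 0.38 V.
Assume saturation: I_D = ½ k_n V_ov² = 0.5 × 4.9 × 0.38² = 0.354 mA, giving V_DS = V_DD − I_D R_D = 1.85 − 0.354 × 14.4 = -3.24 V.
But -3.24 V < V_ov = 0.38 V, so the device is actually in triode.
In triode I_D = k_n[V_ov V_DS − ½ V_DS²] and I_D = (V_DD − V_DS)/R_D. Equating: 35.3 V_DS² − 27.81 V_DS + 1.85 = 0, giving V_DS = 0.0733 V (the root below V_ov).
I_D = (1.85 − 0.0733) / 14.4 = 0.123 mA.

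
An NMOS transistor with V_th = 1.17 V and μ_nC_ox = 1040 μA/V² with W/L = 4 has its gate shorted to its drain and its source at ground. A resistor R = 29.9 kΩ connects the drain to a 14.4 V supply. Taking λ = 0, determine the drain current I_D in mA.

With gate tied to drain, V_GS = V_DS ≥ V_GS − V_th, so the device is in saturation.
k_n = μ_nC_ox · (W/L) = 4.16 mA/V².
KCL at the drain: ½ k_n (V_GS − V_th)² = (V_DD − V_GS)/R.
Let x = V_GS − 1.17. Then 62.2 x² + x − 13.23 = 0, giving x = 0.453 V (positive root), so V_GS = 1.62 V.
I_D = (V_DD − V_GS)/R = (14.4 − 1.62) / 29.9 = 0.427 mA.

I_D = 0.427 mA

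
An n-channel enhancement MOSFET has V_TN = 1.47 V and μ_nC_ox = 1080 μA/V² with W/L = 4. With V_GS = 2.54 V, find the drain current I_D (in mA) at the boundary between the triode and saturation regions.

At the boundary V_DS = V_ov = V_GS − V_TN = 2.54 − 1.47 = 1.07 V.
k_n = μ_nC_ox · (W/L) = 4.32 mA/V².
I_D = ½ k_n V_ov² = 0.5 × 4.32 × 1.07² = 2.47 mA.

I_D = 2.47 mA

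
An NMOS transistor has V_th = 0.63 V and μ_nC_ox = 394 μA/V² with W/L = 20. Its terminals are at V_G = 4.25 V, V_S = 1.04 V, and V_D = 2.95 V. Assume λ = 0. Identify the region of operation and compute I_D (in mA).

Triode; I_D = 24.5 mA

V_GS = V_G − V_S = 4.25 − 1.04 = 3.21 V; V_DS = V_D − V_S = 2.95 − 1.04 = 1.91 V.
k_n = μ_nC_ox · (W/L) = 7.88 mA/V².
V_ov = V_GS − V_th = 3.21 − 0.63 = 2.58 V.
Since V_DS = 1.91 V < V_ov = 2.58 V, the device is in the triode region.
I_D = k_n [V_ov · V_DS − ½ V_DS²] = 7.88 × [2.58 × 1.91 − 0.5 × 1.91²] = 24.5 mA.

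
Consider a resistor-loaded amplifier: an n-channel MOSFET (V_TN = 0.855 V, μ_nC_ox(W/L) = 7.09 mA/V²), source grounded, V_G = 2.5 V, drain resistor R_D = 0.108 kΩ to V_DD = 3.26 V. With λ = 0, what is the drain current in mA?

I_D = 9.59 mA

V_GS = V_G = 2.5 V, so V_ov = 2.5 − 0.855 = 1.65 V.
Assume saturation: I_D = ½ k_n V_ov² = 0.5 × 7.09 × 1.65² = 9.59 mA, giving V_DS = V_DD − I_D R_D = 3.26 − 9.59 × 0.108 = 2.22 V.
V_DS = 2.22 V ≥ V_ov = 1.65 V, confirming saturation.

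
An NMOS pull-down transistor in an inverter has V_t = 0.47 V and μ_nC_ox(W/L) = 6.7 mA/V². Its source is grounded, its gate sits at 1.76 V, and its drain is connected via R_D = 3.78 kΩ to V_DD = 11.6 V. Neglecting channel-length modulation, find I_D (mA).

I_D = 2.96 mA

V_GS = V_G = 1.76 V, so V_ov = 1.76 − 0.47 = 1.29 V.
Assume saturation: I_D = ½ k_n V_ov² = 0.5 × 6.7 × 1.29² = 5.57 mA, giving V_DS = V_DD − I_D R_D = 11.6 − 5.57 × 3.78 = -9.47 V.
But -9.47 V < V_ov = 1.29 V, so the device is actually in triode.
In triode I_D = k_n[V_ov V_DS − ½ V_DS²] and I_D = (V_DD − V_DS)/R_D. Equating: 12.7 V_DS² − 33.67 V_DS + 11.6 = 0, giving V_DS = 0.407 V (the root below V_ov).
I_D = (11.6 − 0.407) / 3.78 = 2.96 mA.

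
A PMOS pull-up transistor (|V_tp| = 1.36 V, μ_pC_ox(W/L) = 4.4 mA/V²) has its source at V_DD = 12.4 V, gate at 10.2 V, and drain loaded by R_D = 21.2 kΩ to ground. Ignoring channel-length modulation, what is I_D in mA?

I_D = 0.577 mA

V_SG = V_DD − V_G = 12.4 − 10.2 = 2.2 V, so V_ov = 2.2 − 1.36 = 0.84 V.
Assume saturation: I_D = ½ k_p V_ov² = 0.5 × 4.4 × 0.84² = 1.55 mA, giving V_SD = V_DD − I_D R_D = 12.4 − 1.55 × 21.2 = -20.5 V.
But -20.5 V < V_ov = 0.84 V, so the device is actually in triode.
In triode I_D = k_p[V_ov V_SD − ½ V_SD²] and I_D = (V_DD − V_SD)/R_D. Equating: 46.6 V_SD² − 79.36 V_SD + 12.4 = 0, giving V_SD = 0.174 V (the root below V_ov).
I_D = (12.4 − 0.174) / 21.2 = 0.577 mA.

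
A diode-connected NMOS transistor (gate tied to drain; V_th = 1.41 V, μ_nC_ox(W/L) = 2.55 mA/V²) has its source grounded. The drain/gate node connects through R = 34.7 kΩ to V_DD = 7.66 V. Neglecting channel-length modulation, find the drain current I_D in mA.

With gate tied to drain, V_GS = V_DS ≥ V_GS − V_th, so the device is in saturation.
KCL at the drain: ½ k_n (V_GS − V_th)² = (V_DD − V_GS)/R.
Let x = V_GS − 1.41. Then 44.2 x² + x − 6.25 = 0, giving x = 0.365 V (positive root), so V_GS = 1.77 V.
I_D = (V_DD − V_GS)/R = (7.66 − 1.77) / 34.7 = 0.17 mA.

I_D = 0.170 mA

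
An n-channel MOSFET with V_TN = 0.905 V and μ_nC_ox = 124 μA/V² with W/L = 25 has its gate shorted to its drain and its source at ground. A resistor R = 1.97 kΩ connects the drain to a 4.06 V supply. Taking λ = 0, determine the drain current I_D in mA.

I_D = 1.16 mA

With gate tied to drain, V_GS = V_DS ≥ V_GS − V_TN, so the device is in saturation.
k_n = μ_nC_ox · (W/L) = 3.1 mA/V².
KCL at the drain: ½ k_n (V_GS − V_TN)² = (V_DD − V_GS)/R.
Let x = V_GS − 0.905. Then 3.05 x² + x − 3.155 = 0, giving x = 0.866 V (positive root), so V_GS = 1.77 V.
I_D = (V_DD − V_GS)/R = (4.06 − 1.77) / 1.97 = 1.16 mA.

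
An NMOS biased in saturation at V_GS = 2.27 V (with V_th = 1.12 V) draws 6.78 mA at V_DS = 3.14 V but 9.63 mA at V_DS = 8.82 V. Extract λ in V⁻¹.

λ = 0.0964 V⁻¹

With V_GS fixed, I_D ∝ (1 + λ V_DS) in saturation, so I_D2/I_D1 = (1 + λ V_DS2)/(1 + λ V_DS1).
9.63/6.78 = 1.42 = (1 + 8.82 λ)/(1 + 3.14 λ).
Solving: λ (I_D1 V_DS2 − I_D2 V_DS1) = I_D2 − I_D1, so λ = (9.63 − 6.78) / (6.78 × 8.82 − 9.63 × 3.14) = 2.85 / 29.6 = 0.0964 V⁻¹.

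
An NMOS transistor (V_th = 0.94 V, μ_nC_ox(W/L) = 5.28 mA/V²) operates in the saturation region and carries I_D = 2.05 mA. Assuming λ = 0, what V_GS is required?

In saturation I_D = ½ k_n (V_GS − V_th)², so V_GS − V_th = √(2 I_D / k_n) = √(2 × 2.05 / 5.28) = 0.881 V.
V_GS = 0.94 + 0.881 = 1.82 V.

V_GS = 1.82 V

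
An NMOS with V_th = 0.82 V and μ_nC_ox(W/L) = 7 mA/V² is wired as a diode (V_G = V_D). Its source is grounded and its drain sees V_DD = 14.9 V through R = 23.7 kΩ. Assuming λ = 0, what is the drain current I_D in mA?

I_D = 0.577 mA

With gate tied to drain, V_GS = V_DS ≥ V_GS − V_th, so the device is in saturation.
KCL at the drain: ½ k_n (V_GS − V_th)² = (V_DD − V_GS)/R.
Let x = V_GS − 0.82. Then 83 x² + x − 14.08 = 0, giving x = 0.406 V (positive root), so V_GS = 1.23 V.
I_D = (V_DD − V_GS)/R = (14.9 − 1.23) / 23.7 = 0.577 mA.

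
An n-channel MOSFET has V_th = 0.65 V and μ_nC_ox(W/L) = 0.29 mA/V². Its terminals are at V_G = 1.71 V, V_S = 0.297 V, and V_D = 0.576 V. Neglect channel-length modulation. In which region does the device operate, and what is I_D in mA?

Triode; I_D = 0.0504 mA

V_GS = V_G − V_S = 1.71 − 0.297 = 1.41 V; V_DS = V_D − V_S = 0.576 − 0.297 = 0.279 V.
V_ov = V_GS − V_th = 1.41 − 0.65 = 0.763 V.
Since V_DS = 0.279 V < V_ov = 0.763 V, the device is in the triode region.
I_D = k_n [V_ov · V_DS − ½ V_DS²] = 0.29 × [0.763 × 0.279 − 0.5 × 0.279²] = 0.0504 mA.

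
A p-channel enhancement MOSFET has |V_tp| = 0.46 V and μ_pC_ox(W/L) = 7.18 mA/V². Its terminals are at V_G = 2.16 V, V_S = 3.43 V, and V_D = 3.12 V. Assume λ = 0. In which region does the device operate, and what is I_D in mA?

Triode; I_D = 1.46 mA

V_SG = V_S − V_G = 3.43 − 2.16 = 1.27 V; V_SD = V_S − V_D = 3.43 − 3.12 = 0.31 V.
V_ov = V_SG − |V_tp| = 1.27 − 0.46 = 0.81 V.
Since V_SD = 0.31 V < V_ov = 0.81 V, the device is in the triode region.
I_D = k_p [V_ov · V_SD − ½ V_SD²] = 7.18 × [0.81 × 0.31 − 0.5 × 0.31²] = 1.46 mA.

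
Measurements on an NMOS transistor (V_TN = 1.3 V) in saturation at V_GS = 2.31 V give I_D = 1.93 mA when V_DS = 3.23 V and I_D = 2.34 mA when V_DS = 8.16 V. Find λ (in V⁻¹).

λ = 0.0501 V⁻¹

With V_GS fixed, I_D ∝ (1 + λ V_DS) in saturation, so I_D2/I_D1 = (1 + λ V_DS2)/(1 + λ V_DS1).
2.34/1.93 = 1.212 = (1 + 8.16 λ)/(1 + 3.23 λ).
Solving: λ (I_D1 V_DS2 − I_D2 V_DS1) = I_D2 − I_D1, so λ = (2.34 − 1.93) / (1.93 × 8.16 − 2.34 × 3.23) = 0.41 / 8.19 = 0.0501 V⁻¹.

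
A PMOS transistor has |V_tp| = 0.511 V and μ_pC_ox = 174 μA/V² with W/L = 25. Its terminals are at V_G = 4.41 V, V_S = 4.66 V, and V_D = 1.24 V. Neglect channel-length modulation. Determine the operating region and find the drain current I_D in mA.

Cutoff; I_D = 0 mA

V_SG = V_S − V_G = 4.66 − 4.41 = 0.25 V; V_SD = V_S − V_D = 4.66 − 1.24 = 3.42 V.
V_SG = 0.25 V < |V_tp| = 0.511 V, so the transistor is in cutoff.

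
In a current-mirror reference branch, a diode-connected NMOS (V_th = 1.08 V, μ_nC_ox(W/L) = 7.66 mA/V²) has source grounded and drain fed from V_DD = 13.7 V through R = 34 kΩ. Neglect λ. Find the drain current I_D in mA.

With gate tied to drain, V_GS = V_DS ≥ V_GS − V_th, so the device is in saturation.
KCL at the drain: ½ k_n (V_GS − V_th)² = (V_DD − V_GS)/R.
Let x = V_GS − 1.08. Then 130 x² + x − 12.62 = 0, giving x = 0.307 V (positive root), so V_GS = 1.39 V.
I_D = (V_DD − V_GS)/R = (13.7 − 1.39) / 34 = 0.362 mA.

I_D = 0.362 mA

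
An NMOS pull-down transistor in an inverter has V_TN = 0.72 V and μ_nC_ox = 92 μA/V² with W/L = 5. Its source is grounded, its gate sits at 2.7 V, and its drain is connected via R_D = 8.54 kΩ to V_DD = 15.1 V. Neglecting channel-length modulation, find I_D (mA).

I_D = 0.902 mA

V_GS = V_G = 2.7 V, so V_ov = 2.7 − 0.72 = 1.98 V.
k_n = μ_nC_ox · (W/L) = 0.46 mA/V².
Assume saturation: I_D = ½ k_n V_ov² = 0.5 × 0.46 × 1.98² = 0.902 mA, giving V_DS = V_DD − I_D R_D = 15.1 − 0.902 × 8.54 = 7.4 V.
V_DS = 7.4 V ≥ V_ov = 1.98 V, confirming saturation.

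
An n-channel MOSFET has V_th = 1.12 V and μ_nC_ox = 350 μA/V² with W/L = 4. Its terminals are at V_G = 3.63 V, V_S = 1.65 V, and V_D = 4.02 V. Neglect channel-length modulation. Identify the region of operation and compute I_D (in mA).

V_GS = V_G − V_S = 3.63 − 1.65 = 1.98 V; V_DS = V_D − V_S = 4.02 − 1.65 = 2.37 V.
k_n = μ_nC_ox · (W/L) = 1.4 mA/V².
V_ov = V_GS − V_th = 1.98 − 1.12 = 0.86 V.
Since V_DS = 2.37 V ≥ V_ov = 0.86 V, the device is in saturation.
I_D = ½ k_n V_ov² = 0.5 × 1.4 × 0.86² = 0.518 mA.

Saturation; I_D = 0.518 mA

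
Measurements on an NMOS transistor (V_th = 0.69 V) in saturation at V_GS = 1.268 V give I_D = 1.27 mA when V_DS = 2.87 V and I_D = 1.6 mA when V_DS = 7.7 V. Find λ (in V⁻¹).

With V_GS fixed, I_D ∝ (1 + λ V_DS) in saturation, so I_D2/I_D1 = (1 + λ V_DS2)/(1 + λ V_DS1).
1.6/1.27 = 1.26 = (1 + 7.7 λ)/(1 + 2.87 λ).
Solving: λ (I_D1 V_DS2 − I_D2 V_DS1) = I_D2 − I_D1, so λ = (1.6 − 1.27) / (1.27 × 7.7 − 1.6 × 2.87) = 0.33 / 5.19 = 0.0636 V⁻¹.

λ = 0.0636 V⁻¹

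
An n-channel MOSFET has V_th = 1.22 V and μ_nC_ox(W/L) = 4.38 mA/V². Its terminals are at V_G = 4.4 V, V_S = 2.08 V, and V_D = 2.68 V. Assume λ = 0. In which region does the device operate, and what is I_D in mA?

Triode; I_D = 2.10 mA

V_GS = V_G − V_S = 4.4 − 2.08 = 2.32 V; V_DS = V_D − V_S = 2.68 − 2.08 = 0.6 V.
V_ov = V_GS − V_th = 2.32 − 1.22 = 1.1 V.
Since V_DS = 0.6 V < V_ov = 1.1 V, the device is in the triode region.
I_D = k_n [V_ov · V_DS − ½ V_DS²] = 4.38 × [1.1 × 0.6 − 0.5 × 0.6²] = 2.1 mA.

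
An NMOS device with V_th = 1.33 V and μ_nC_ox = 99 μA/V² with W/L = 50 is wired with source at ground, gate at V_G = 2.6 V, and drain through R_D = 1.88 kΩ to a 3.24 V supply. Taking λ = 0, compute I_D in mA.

I_D = 1.57 mA

V_GS = V_G = 2.6 V, so V_ov = 2.6 − 1.33 = 1.27 V.
k_n = μ_nC_ox · (W/L) = 4.95 mA/V².
Assume saturation: I_D = ½ k_n V_ov² = 0.5 × 4.95 × 1.27² = 3.99 mA, giving V_DS = V_DD − I_D R_D = 3.24 − 3.99 × 1.88 = -4.26 V.
But -4.26 V < V_ov = 1.27 V, so the device is actually in triode.
In triode I_D = k_n[V_ov V_DS − ½ V_DS²] and I_D = (V_DD − V_DS)/R_D. Equating: 4.65 V_DS² − 12.82 V_DS + 3.24 = 0, giving V_DS = 0.282 V (the root below V_ov).
I_D = (3.24 − 0.282) / 1.88 = 1.57 mA.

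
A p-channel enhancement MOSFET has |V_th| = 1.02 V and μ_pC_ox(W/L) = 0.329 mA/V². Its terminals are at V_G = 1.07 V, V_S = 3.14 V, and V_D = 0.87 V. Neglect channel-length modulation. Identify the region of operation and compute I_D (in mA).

V_SG = V_S − V_G = 3.14 − 1.07 = 2.07 V; V_SD = V_S − V_D = 3.14 − 0.87 = 2.27 V.
V_ov = V_SG − |V_th| = 2.07 − 1.02 = 1.05 V.
Since V_SD = 2.27 V ≥ V_ov = 1.05 V, the device is in saturation.
I_D = ½ k_p V_ov² = 0.5 × 0.329 × 1.05² = 0.181 mA.

Saturation; I_D = 0.181 mA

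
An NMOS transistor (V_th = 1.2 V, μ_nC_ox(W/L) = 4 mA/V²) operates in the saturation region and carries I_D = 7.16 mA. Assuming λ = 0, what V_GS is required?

In saturation I_D = ½ k_n (V_GS − V_th)², so V_GS − V_th = √(2 I_D / k_n) = √(2 × 7.16 / 4) = 1.89 V.
V_GS = 1.2 + 1.89 = 3.09 V.

V_GS = 3.09 V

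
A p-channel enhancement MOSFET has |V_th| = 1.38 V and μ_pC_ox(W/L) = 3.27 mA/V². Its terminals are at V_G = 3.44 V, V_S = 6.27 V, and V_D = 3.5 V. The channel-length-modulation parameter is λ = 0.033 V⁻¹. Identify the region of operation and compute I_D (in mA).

Saturation; I_D = 3.75 mA

V_SG = V_S − V_G = 6.27 − 3.44 = 2.83 V; V_SD = V_S − V_D = 6.27 − 3.5 = 2.77 V.
V_ov = V_SG − |V_th| = 2.83 − 1.38 = 1.45 V.
Since V_SD = 2.77 V ≥ V_ov = 1.45 V, the device is in saturation.
I_D = ½ k_p V_ov² (1 + λ V_SD) = 0.5 × 3.27 × 1.45² × (1 + 0.033 × 2.77) = 3.75 mA.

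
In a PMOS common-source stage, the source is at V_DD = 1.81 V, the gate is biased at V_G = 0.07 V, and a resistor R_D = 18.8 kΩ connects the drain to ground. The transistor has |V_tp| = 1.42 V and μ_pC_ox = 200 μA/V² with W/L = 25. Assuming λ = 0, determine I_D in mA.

I_D = 0.0928 mA

V_SG = V_DD − V_G = 1.81 − 0.07 = 1.74 V, so V_ov = 1.74 − 1.42 = 0.32 V.
k_p = μ_pC_ox · (W/L) = 5 mA/V².
Assume saturation: I_D = ½ k_p V_ov² = 0.5 × 5 × 0.32² = 0.256 mA, giving V_SD = V_DD − I_D R_D = 1.81 − 0.256 × 18.8 = -3 V.
But -3 V < V_ov = 0.32 V, so the device is actually in triode.
In triode I_D = k_p[V_ov V_SD − ½ V_SD²] and I_D = (V_DD − V_SD)/R_D. Equating: 47 V_SD² − 31.08 V_SD + 1.81 = 0, giving V_SD = 0.0645 V (the root below V_ov).
I_D = (1.81 − 0.0645) / 18.8 = 0.0928 mA.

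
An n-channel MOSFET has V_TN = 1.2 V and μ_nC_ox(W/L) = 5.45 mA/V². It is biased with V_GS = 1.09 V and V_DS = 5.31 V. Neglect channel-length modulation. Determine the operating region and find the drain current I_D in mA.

V_GS = 1.09 V < V_TN = 1.2 V, so the transistor is in cutoff.

Cutoff; I_D = 0 mA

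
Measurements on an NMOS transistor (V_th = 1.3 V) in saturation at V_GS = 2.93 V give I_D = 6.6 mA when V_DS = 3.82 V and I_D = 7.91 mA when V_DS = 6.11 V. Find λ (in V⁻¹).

λ = 0.130 V⁻¹

With V_GS fixed, I_D ∝ (1 + λ V_DS) in saturation, so I_D2/I_D1 = (1 + λ V_DS2)/(1 + λ V_DS1).
7.91/6.6 = 1.198 = (1 + 6.11 λ)/(1 + 3.82 λ).
Solving: λ (I_D1 V_DS2 − I_D2 V_DS1) = I_D2 − I_D1, so λ = (7.91 − 6.6) / (6.6 × 6.11 − 7.91 × 3.82) = 1.31 / 10.1 = 0.13 V⁻¹.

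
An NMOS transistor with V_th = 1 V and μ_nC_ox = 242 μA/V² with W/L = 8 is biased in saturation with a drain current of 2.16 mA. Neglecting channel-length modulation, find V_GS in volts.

k_n = μ_nC_ox · (W/L) = 1.936 mA/V².
In saturation I_D = ½ k_n (V_GS − V_th)², so V_GS − V_th = √(2 I_D / k_n) = √(2 × 2.16 / 1.936) = 1.49 V.
V_GS = 1 + 1.49 = 2.49 V.

V_GS = 2.49 V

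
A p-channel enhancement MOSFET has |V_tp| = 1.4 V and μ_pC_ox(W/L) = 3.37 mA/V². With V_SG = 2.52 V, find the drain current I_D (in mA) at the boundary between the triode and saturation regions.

I_D = 2.11 mA

At the boundary V_SD = V_ov = V_SG − |V_tp| = 2.52 − 1.4 = 1.12 V.
I_D = ½ k_p V_ov² = 0.5 × 3.37 × 1.12² = 2.11 mA.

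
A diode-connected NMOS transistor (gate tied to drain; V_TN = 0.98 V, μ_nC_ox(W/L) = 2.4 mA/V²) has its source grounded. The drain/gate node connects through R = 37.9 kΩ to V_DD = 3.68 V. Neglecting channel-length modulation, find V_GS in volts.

V_GS = 1.21 V

With gate tied to drain, V_GS = V_DS ≥ V_GS − V_TN, so the device is in saturation.
KCL at the drain: ½ k_n (V_GS − V_TN)² = (V_DD − V_GS)/R.
Let x = V_GS − 0.98. Then 45.5 x² + x − 2.7 = 0, giving x = 0.233 V (positive root), so V_GS = 1.21 V.
I_D = (V_DD − V_GS)/R = (3.68 − 1.21) / 37.9 = 0.0651 mA.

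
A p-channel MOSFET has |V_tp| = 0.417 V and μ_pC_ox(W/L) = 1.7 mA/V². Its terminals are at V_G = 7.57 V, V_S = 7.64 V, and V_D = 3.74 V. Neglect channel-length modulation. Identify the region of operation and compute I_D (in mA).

V_SG = V_S − V_G = 7.64 − 7.57 = 0.07 V; V_SD = V_S − V_D = 7.64 − 3.74 = 3.9 V.
V_SG = 0.07 V < |V_tp| = 0.417 V, so the transistor is in cutoff.

Cutoff; I_D = 0 mA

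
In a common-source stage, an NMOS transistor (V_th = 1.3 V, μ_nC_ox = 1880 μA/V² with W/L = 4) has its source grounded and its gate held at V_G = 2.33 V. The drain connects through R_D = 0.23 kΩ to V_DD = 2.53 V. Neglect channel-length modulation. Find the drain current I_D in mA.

V_GS = V_G = 2.33 V, so V_ov = 2.33 − 1.3 = 1.03 V.
k_n = μ_nC_ox · (W/L) = 7.52 mA/V².
Assume saturation: I_D = ½ k_n V_ov² = 0.5 × 7.52 × 1.03² = 3.99 mA, giving V_DS = V_DD − I_D R_D = 2.53 − 3.99 × 0.23 = 1.61 V.
V_DS = 1.61 V ≥ V_ov = 1.03 V, confirming saturation.

I_D = 3.99 mA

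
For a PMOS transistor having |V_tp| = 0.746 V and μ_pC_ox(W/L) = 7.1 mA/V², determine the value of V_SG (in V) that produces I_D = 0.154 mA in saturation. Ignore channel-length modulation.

In saturation I_D = ½ k_p (V_SG − |V_tp|)², so V_SG − |V_tp| = √(2 I_D / k_p) = √(2 × 0.154 / 7.1) = 0.208 V.
V_SG = 0.746 + 0.208 = 0.954 V.

V_SG = 0.954 V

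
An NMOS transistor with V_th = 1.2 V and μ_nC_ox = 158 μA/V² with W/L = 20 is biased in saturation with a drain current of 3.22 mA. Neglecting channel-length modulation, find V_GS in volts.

V_GS = 2.63 V

k_n = μ_nC_ox · (W/L) = 3.16 mA/V².
In saturation I_D = ½ k_n (V_GS − V_th)², so V_GS − V_th = √(2 I_D / k_n) = √(2 × 3.22 / 3.16) = 1.43 V.
V_GS = 1.2 + 1.43 = 2.63 V.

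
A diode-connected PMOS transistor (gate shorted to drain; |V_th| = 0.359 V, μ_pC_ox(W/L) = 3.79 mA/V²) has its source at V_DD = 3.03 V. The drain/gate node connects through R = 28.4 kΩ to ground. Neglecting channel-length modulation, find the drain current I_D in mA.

With gate tied to drain, V_SG = V_SD ≥ V_SG − |V_th|, so the device is in saturation.
KCL at the drain: ½ k_p (V_SG − |V_th|)² = (V_DD − V_SG)/R.
Let x = V_SG − 0.359. Then 53.8 x² + x − 2.671 = 0, giving x = 0.214 V (positive root), so V_SG = 0.573 V.
I_D = (V_DD − V_SG)/R = (3.03 − 0.573) / 28.4 = 0.0865 mA.

I_D = 0.0865 mA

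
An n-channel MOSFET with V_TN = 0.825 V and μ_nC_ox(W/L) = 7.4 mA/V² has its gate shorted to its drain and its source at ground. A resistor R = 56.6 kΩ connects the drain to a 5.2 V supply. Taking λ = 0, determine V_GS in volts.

V_GS = 0.967 V

With gate tied to drain, V_GS = V_DS ≥ V_GS − V_TN, so the device is in saturation.
KCL at the drain: ½ k_n (V_GS − V_TN)² = (V_DD − V_GS)/R.
Let x = V_GS − 0.825. Then 209 x² + x − 4.375 = 0, giving x = 0.142 V (positive root), so V_GS = 0.967 V.
I_D = (V_DD − V_GS)/R = (5.2 − 0.967) / 56.6 = 0.0748 mA.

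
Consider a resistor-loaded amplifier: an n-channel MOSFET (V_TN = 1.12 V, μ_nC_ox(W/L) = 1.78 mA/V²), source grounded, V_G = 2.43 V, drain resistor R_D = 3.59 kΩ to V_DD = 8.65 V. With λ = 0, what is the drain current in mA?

V_GS = V_G = 2.43 V, so V_ov = 2.43 − 1.12 = 1.31 V.
Assume saturation: I_D = ½ k_n V_ov² = 0.5 × 1.78 × 1.31² = 1.53 mA, giving V_DS = V_DD − I_D R_D = 8.65 − 1.53 × 3.59 = 3.17 V.
V_DS = 3.17 V ≥ V_ov = 1.31 V, confirming saturation.

I_D = 1.53 mA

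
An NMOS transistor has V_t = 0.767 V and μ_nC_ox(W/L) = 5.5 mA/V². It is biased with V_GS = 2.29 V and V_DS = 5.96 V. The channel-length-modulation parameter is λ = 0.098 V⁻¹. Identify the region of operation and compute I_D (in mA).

Saturation; I_D = 10.1 mA

V_ov = V_GS − V_t = 2.29 − 0.767 = 1.52 V.
Since V_DS = 5.96 V ≥ V_ov = 1.52 V, the device is in saturation.
I_D = ½ k_n V_ov² (1 + λ V_DS) = 0.5 × 5.5 × 1.52² × (1 + 0.098 × 5.96) = 10.1 mA.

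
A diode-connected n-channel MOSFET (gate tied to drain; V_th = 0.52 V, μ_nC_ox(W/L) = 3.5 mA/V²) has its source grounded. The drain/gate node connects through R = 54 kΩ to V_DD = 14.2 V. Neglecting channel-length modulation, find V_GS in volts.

V_GS = 0.895 V

With gate tied to drain, V_GS = V_DS ≥ V_GS − V_th, so the device is in saturation.
KCL at the drain: ½ k_n (V_GS − V_th)² = (V_DD − V_GS)/R.
Let x = V_GS − 0.52. Then 94.5 x² + x − 13.68 = 0, giving x = 0.375 V (positive root), so V_GS = 0.895 V.
I_D = (V_DD − V_GS)/R = (14.2 − 0.895) / 54 = 0.246 mA.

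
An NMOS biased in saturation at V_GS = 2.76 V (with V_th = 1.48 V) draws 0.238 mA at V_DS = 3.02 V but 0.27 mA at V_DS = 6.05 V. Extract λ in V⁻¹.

λ = 0.0512 V⁻¹

With V_GS fixed, I_D ∝ (1 + λ V_DS) in saturation, so I_D2/I_D1 = (1 + λ V_DS2)/(1 + λ V_DS1).
0.27/0.238 = 1.134 = (1 + 6.05 λ)/(1 + 3.02 λ).
Solving: λ (I_D1 V_DS2 − I_D2 V_DS1) = I_D2 − I_D1, so λ = (0.27 − 0.238) / (0.238 × 6.05 − 0.27 × 3.02) = 0.032 / 0.624 = 0.0512 V⁻¹.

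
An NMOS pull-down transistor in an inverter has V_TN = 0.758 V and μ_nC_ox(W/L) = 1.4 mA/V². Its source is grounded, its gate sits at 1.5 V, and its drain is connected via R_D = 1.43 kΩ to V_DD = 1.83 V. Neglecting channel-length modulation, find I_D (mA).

I_D = 0.385 mA

V_GS = V_G = 1.5 V, so V_ov = 1.5 − 0.758 = 0.742 V.
Assume saturation: I_D = ½ k_n V_ov² = 0.5 × 1.4 × 0.742² = 0.385 mA, giving V_DS = V_DD − I_D R_D = 1.83 − 0.385 × 1.43 = 1.28 V.
V_DS = 1.28 V ≥ V_ov = 0.742 V, confirming saturation.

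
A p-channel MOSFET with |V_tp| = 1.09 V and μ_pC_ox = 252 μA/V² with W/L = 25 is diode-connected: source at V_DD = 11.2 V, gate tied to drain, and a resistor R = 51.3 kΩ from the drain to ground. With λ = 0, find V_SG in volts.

With gate tied to drain, V_SG = V_SD ≥ V_SG − |V_tp|, so the device is in saturation.
k_p = μ_pC_ox · (W/L) = 6.3 mA/V².
KCL at the drain: ½ k_p (V_SG − |V_tp|)² = (V_DD − V_SG)/R.
Let x = V_SG − 1.09. Then 162 x² + x − 10.11 = 0, giving x = 0.247 V (positive root), so V_SG = 1.34 V.
I_D = (V_DD − V_SG)/R = (11.2 − 1.34) / 51.3 = 0.192 mA.

V_SG = 1.34 V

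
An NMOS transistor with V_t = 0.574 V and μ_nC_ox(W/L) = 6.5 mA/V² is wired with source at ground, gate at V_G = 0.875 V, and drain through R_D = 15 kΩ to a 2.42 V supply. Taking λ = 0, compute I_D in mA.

V_GS = V_G = 0.875 V, so V_ov = 0.875 − 0.574 = 0.301 V.
Assume saturation: I_D = ½ k_n V_ov² = 0.5 × 6.5 × 0.301² = 0.294 mA, giving V_DS = V_DD − I_D R_D = 2.42 − 0.294 × 15 = -2 V.
But -2 V < V_ov = 0.301 V, so the device is actually in triode.
In triode I_D = k_n[V_ov V_DS − ½ V_DS²] and I_D = (V_DD − V_DS)/R_D. Equating: 48.8 V_DS² − 30.35 V_DS + 2.42 = 0, giving V_DS = 0.0939 V (the root below V_ov).
I_D = (2.42 − 0.0939) / 15 = 0.155 mA.

I_D = 0.155 mA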